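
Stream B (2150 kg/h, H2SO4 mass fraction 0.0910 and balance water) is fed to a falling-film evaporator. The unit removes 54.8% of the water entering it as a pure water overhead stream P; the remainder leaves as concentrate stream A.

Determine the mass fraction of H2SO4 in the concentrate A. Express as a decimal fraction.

H2SO4 is not removed: 2150×0.091 = 195.65 kg/h of H2SO4 enters A.
water entering = 2150×0.909 = 1954.4 kg/h; overhead removed = 0.548×1954.4 = 1071 kg/h.
Concentrate = 2150 − 1071 = 1079 kg/h.
Mass fraction = 195.65/1079 = 0.1813.

0.1813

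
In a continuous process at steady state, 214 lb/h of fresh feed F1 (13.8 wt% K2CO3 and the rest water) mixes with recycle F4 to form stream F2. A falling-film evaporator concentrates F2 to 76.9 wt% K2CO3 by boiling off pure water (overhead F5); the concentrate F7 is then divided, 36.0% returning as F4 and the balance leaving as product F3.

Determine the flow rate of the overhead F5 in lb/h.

175.6 lb/h

Overall K2CO3 balance (none leaves overhead): K2CO3 in fresh feed = K2CO3 in product, i.e. 214×0.138 = (1−0.360)·F7·0.769.
F7 = 29.532/(0.769×0.640) = 60.005 lb/h.
Recycle F4 = 0.360×60.005 = 21.602 lb/h.
Combined feed F2 = 214 + 21.602 = 235.6 lb/h.
Overhead F5 = F2 − F7 = 235.6 − 60.005 = 175.6 lb/h.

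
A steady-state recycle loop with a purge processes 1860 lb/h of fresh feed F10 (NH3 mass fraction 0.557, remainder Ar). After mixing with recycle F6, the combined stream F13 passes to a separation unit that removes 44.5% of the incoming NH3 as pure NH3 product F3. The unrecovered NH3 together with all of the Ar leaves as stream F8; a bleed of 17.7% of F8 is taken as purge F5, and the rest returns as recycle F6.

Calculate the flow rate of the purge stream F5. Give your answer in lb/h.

1011 lb/h

Ar enters only via F10 and leaves only via the purge: 1860×0.443 = 0.177×(Ar in F8), and the separation unit passes all Ar, so Ar in F13 = Ar in F8 = 4655.3 lb/h.
NH3 in F13: m_A = 1860×0.557 + (1−0.177)·(1−0.445)·m_A, so m_A = 1036/0.5432 = 1907.1 lb/h.
F8 = (1−0.445)×1907.1 + 4655.3 = 5713.7 lb/h.
Purge F5 = 0.177×5713.7 = 1011.3 lb/h.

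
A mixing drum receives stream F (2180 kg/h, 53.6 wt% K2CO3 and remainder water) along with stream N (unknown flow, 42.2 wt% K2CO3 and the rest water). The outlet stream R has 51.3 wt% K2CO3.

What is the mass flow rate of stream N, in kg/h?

551 kg/h

Let N be the unknown flow. Total out = 2180 + N.
K2CO3 balance: 1168.5 + 0.422·N = 0.513·(2180 + N)
(0.422 − 0.513)·N = 0.513×2180 − 1168.5 = -50.14
N = -50.14 / -0.091 = 550.99 kg/h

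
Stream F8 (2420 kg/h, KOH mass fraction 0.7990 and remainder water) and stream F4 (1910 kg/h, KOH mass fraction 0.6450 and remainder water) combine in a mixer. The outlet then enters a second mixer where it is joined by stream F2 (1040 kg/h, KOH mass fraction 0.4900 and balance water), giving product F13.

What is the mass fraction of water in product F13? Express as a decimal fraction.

Overall, product flow = 5370 kg/h.
water in = 2420×0.201 + 1910×0.355 + 1040×0.510 = 1694.9 kg/h.
water fraction in F13 = 0.3156.

0.3156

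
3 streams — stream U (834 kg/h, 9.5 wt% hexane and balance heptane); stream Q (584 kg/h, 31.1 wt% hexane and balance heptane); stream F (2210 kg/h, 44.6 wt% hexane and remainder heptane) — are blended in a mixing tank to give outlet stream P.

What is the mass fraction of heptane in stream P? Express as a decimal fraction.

Total flow out = 834 + 584 + 2210 = 3628 kg/h.
heptane in = 834×0.905 + 584×0.689 + 2210×0.554 = 2381.5 kg/h.
heptane mass fraction in P = 2381.5/3628 = 0.656.

0.656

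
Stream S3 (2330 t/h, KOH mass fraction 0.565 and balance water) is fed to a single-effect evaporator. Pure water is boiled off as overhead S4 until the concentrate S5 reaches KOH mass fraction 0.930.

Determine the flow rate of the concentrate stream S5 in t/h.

1416 t/h

KOH is conserved: 2330×0.565 = 1316.4 t/h all reports to the concentrate.
Concentrate = 1316.4/(target fraction) = 1415.5 t/h.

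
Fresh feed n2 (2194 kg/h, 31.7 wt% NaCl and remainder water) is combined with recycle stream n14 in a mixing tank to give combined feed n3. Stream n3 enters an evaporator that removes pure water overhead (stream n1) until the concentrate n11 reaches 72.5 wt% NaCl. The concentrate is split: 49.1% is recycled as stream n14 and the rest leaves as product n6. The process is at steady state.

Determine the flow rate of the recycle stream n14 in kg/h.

Overall NaCl balance (none leaves overhead): NaCl in fresh feed = NaCl in product, i.e. 2194×0.317 = (1−0.491)·n11·0.725.
n11 = 695.5/(0.725×0.509) = 1884.7 kg/h.
Recycle n14 = 0.491×1884.7 = 925.38 kg/h.

925.4 kg/h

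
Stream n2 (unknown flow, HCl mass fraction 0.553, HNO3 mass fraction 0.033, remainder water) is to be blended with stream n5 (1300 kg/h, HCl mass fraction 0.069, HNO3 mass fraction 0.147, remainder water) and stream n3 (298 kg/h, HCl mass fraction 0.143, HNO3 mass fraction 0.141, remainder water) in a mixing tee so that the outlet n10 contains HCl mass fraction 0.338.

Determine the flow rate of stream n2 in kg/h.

1897 kg/h

Let n2 be the unknown flow. Total out = 1598 + n2.
HCl balance: 132.31 + 0.553·n2 = 0.338·(1598 + n2)
(0.553 − 0.338)·n2 = 0.338×1598 − 132.31 = 407.81
n2 = 407.81 / 0.215 = 1896.8 kg/h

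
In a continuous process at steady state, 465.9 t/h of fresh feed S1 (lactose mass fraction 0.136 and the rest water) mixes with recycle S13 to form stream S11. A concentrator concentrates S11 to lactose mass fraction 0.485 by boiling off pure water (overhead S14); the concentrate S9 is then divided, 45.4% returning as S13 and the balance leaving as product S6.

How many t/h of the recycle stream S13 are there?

Overall lactose balance (none leaves overhead): lactose in fresh feed = lactose in product, i.e. 465.9×0.136 = (1−0.454)·S9·0.485.
S9 = 63.362/(0.485×0.546) = 239.27 t/h.
Recycle S13 = 0.454×239.27 = 108.63 t/h.

108.6 t/h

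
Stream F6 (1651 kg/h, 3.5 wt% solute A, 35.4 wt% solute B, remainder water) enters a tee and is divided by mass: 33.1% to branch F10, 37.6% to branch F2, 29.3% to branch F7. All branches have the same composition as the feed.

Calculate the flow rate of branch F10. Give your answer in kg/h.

Branch F10 flow = 0.331×1651 = 546.48 kg/h.

546.5 kg/h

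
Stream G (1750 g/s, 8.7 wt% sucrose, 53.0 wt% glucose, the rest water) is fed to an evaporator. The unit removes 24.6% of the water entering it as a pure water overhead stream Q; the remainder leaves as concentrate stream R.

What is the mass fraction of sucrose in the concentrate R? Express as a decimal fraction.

0.096

sucrose is not removed: 1750×0.087 = 152.25 g/s of sucrose enters R.
water entering = 1750×0.383 = 670.25 g/s; overhead removed = 0.246×670.25 = 164.88 g/s.
Concentrate = 1750 − 164.88 = 1585.1 g/s.
Mass fraction = 152.25/1585.1 = 0.096.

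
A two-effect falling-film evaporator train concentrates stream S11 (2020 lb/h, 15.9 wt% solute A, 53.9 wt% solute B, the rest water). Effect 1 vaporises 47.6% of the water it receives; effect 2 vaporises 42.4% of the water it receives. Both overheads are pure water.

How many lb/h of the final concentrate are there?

water in feed = 2020×0.302 = 610.04 lb/h.
After stage 1: water left = (1−0.476)×610.04 = 319.66; stream total = 1729.6 lb/h.
After stage 2: water left = (1−0.424)×319.66 = 184.12; final concentrate = 1594.1 lb/h.

1594 lb/h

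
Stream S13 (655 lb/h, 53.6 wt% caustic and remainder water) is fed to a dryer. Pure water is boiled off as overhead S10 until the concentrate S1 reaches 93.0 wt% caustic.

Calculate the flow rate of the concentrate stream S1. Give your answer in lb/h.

377.5 lb/h

caustic is conserved: 655×0.536 = 351.08 lb/h all reports to the concentrate.
Concentrate = 351.08/(target fraction) = 377.51 lb/h.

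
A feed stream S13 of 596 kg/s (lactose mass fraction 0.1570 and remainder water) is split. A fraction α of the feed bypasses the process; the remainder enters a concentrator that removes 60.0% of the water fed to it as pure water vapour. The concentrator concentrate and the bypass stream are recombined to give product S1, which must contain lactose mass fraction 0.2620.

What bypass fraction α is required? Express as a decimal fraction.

All 596×0.157 = 93.572 kg/s of lactose reaches S1, so S1 = 93.572/0.262 = 357.15 kg/s and vapour = 238.85 kg/s.
The evaporator receives (1−α)·596 of feed at 0.843 water and removes 0.600 of that water:
0.600×0.843×(1−α)×596 = 238.85
(1−α) = 238.85/301.46 = 0.7923;  α = 0.2077.

0.208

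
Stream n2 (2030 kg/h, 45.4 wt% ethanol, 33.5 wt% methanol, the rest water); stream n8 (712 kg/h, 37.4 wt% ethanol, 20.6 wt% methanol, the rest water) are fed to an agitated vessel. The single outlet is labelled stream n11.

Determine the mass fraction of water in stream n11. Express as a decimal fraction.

0.265

Total flow out = 2030 + 712 = 2742 kg/h.
water in = 2030×0.211 + 712×0.420 = 727.37 kg/h.
water mass fraction in n11 = 727.37/2742 = 0.265.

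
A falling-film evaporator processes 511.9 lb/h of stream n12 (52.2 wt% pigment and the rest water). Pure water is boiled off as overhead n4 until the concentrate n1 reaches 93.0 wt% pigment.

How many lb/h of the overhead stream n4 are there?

224.6 lb/h

pigment is conserved: 511.9×0.522 = 267.21 lb/h all reports to the concentrate.
Concentrate = 267.21/(target fraction) = 287.32 lb/h.
Overhead = 511.9 − 287.32 = 224.58 lb/h.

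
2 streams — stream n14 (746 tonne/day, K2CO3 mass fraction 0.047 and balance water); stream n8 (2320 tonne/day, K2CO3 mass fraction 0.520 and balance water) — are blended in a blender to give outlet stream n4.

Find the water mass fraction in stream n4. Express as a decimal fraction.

Total flow out = 746 + 2320 = 3066 tonne/day.
water in = 746×0.953 + 2320×0.480 = 1824.5 tonne/day.
water mass fraction in n4 = 1824.5/3066 = 0.595.

0.595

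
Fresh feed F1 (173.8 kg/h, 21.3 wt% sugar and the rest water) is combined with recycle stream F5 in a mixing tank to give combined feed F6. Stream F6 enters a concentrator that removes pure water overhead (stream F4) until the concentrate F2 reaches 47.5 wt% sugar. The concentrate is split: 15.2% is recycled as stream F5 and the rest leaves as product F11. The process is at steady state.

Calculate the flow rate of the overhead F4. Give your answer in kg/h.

Overall sugar balance (none leaves overhead): sugar in fresh feed = sugar in product, i.e. 173.8×0.213 = (1−0.152)·F2·0.475.
F2 = 37.019/(0.475×0.848) = 91.905 kg/h.
Recycle F5 = 0.152×91.905 = 13.97 kg/h.
Combined feed F6 = 173.8 + 13.97 = 187.77 kg/h.
Overhead F4 = F6 − F2 = 187.77 − 91.905 = 95.864 kg/h.

95.86 kg/h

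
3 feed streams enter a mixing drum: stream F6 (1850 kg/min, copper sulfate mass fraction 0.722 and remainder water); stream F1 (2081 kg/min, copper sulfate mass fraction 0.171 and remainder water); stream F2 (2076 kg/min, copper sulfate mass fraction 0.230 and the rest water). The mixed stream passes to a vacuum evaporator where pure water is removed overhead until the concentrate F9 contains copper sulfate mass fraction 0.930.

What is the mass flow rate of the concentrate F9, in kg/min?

2332 kg/min

copper sulfate entering = 1850×0.722 + 2081×0.171 + 2076×0.230 = 2169 kg/min.
All copper sulfate reports to F9, so F9 = 2169/0.930 = 2332.3 kg/min.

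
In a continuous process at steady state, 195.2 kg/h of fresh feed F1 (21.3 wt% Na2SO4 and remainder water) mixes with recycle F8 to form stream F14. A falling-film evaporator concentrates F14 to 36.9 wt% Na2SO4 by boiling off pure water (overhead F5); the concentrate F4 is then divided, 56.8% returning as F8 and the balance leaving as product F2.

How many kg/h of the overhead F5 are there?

Overall Na2SO4 balance (none leaves overhead): Na2SO4 in fresh feed = Na2SO4 in product, i.e. 195.2×0.213 = (1−0.568)·F4·0.369.
F4 = 41.578/(0.369×0.432) = 260.83 kg/h.
Recycle F8 = 0.568×260.83 = 148.15 kg/h.
Combined feed F14 = 195.2 + 148.15 = 343.35 kg/h.
Overhead F5 = F14 − F4 = 343.35 − 260.83 = 82.524 kg/h.

82.52 kg/h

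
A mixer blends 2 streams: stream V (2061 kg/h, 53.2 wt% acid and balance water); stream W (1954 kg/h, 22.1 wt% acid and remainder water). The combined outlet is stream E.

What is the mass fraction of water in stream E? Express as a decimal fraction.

Total flow out = 2061 + 1954 = 4015 kg/h.
water in = 2061×0.468 + 1954×0.779 = 2486.7 kg/h.
water mass fraction in E = 2486.7/4015 = 0.619.

0.619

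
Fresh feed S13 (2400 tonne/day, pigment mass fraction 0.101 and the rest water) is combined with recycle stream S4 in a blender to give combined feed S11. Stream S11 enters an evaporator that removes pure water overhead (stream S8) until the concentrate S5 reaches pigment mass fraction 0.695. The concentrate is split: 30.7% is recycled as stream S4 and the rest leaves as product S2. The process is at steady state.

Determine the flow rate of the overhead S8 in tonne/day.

Overall pigment balance (none leaves overhead): pigment in fresh feed = pigment in product, i.e. 2400×0.101 = (1−0.307)·S5·0.695.
S5 = 242.4/(0.695×0.693) = 503.29 tonne/day.
Recycle S4 = 0.307×503.29 = 154.51 tonne/day.
Combined feed S11 = 2400 + 154.51 = 2554.5 tonne/day.
Overhead S8 = S11 − S5 = 2554.5 − 503.29 = 2051.2 tonne/day.

2051 tonne/day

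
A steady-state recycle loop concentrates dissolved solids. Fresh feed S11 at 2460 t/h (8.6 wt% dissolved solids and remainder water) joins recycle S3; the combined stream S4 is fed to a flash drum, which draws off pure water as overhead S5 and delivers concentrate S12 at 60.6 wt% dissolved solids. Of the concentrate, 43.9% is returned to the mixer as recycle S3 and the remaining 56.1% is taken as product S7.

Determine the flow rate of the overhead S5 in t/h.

2111 t/h

Overall dissolved solids balance (none leaves overhead): dissolved solids in fresh feed = dissolved solids in product, i.e. 2460×0.086 = (1−0.439)·S12·0.606.
S12 = 211.56/(0.606×0.561) = 622.3 t/h.
Recycle S3 = 0.439×622.3 = 273.19 t/h.
Combined feed S4 = 2460 + 273.19 = 2733.2 t/h.
Overhead S5 = S4 − S12 = 2733.2 − 622.3 = 2110.9 t/h.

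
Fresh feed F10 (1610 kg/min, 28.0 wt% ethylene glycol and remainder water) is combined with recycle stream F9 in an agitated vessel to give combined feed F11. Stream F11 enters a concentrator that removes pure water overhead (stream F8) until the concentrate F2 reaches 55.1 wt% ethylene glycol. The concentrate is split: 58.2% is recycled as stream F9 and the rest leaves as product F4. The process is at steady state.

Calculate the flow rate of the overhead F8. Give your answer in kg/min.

Overall ethylene glycol balance (none leaves overhead): ethylene glycol in fresh feed = ethylene glycol in product, i.e. 1610×0.280 = (1−0.582)·F2·0.551.
F2 = 450.8/(0.551×0.418) = 1957.3 kg/min.
Recycle F9 = 0.582×1957.3 = 1139.1 kg/min.
Combined feed F11 = 1610 + 1139.1 = 2749.1 kg/min.
Overhead F8 = F11 − F2 = 2749.1 − 1957.3 = 791.85 kg/min.

791.9 kg/min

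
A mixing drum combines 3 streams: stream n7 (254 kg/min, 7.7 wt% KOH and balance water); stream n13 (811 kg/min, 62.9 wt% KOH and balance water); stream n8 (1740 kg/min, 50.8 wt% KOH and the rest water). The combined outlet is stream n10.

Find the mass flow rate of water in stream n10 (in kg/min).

water out = water in = 254×0.923 + 811×0.371 + 1740×0.492 = 1391.4 kg/min.

1391 kg/min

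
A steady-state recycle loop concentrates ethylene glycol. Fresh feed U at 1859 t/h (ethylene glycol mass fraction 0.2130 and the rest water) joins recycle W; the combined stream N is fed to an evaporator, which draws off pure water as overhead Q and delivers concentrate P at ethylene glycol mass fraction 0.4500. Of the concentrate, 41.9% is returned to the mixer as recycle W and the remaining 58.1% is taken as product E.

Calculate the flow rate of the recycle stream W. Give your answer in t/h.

Overall ethylene glycol balance (none leaves overhead): ethylene glycol in fresh feed = ethylene glycol in product, i.e. 1859×0.213 = (1−0.419)·P·0.450.
P = 395.97/(0.450×0.581) = 1514.5 t/h.
Recycle W = 0.419×1514.5 = 634.58 t/h.

634.6 t/h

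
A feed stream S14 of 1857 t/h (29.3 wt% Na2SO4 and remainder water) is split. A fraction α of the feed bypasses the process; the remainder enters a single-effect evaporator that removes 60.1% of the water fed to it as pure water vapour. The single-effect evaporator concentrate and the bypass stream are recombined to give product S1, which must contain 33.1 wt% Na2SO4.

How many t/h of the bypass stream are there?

All 1857×0.293 = 544.1 t/h of Na2SO4 reaches S1, so S1 = 544.1/0.331 = 1643.8 t/h and vapour = 213.19 t/h.
The evaporator receives (1−α)·1857 of feed at 0.707 water and removes 0.601 of that water:
0.601×0.707×(1−α)×1857 = 213.19
(1−α) = 213.19/789.05 = 0.2702;  α = 0.7298.
Bypass flow = 0.7298×1857 = 1355.3 t/h.

1355 t/h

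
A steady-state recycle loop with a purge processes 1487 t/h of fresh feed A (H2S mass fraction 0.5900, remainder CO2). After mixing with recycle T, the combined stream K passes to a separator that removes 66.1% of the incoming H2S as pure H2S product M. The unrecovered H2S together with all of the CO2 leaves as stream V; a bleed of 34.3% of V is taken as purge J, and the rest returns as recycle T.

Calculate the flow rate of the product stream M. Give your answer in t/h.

H2S in K: m_A = 1487×0.590 + (1−0.343)·(1−0.661)·m_A, so m_A = 877.33/0.7773 = 1128.7 t/h.
Product M = 0.661×1128.7 = 746.09 t/h.

746.1 t/h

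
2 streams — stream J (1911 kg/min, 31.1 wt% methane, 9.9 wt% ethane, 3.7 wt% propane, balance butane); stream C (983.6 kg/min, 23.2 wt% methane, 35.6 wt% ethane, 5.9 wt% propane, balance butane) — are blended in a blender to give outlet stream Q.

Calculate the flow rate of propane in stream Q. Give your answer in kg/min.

128.7 kg/min

propane out = propane in = 1911×0.037 + 983.6×0.059 = 128.74 kg/min.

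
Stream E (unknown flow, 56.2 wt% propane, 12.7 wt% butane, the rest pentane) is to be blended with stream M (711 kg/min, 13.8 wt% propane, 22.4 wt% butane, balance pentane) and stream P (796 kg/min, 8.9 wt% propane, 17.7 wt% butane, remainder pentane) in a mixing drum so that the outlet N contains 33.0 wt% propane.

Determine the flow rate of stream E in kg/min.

Let E be the unknown flow. Total out = 1507 + E.
propane balance: 168.96 + 0.562·E = 0.330·(1507 + E)
(0.562 − 0.330)·E = 0.330×1507 − 168.96 = 328.35
E = 328.35 / 0.232 = 1415.3 kg/min

1415 kg/min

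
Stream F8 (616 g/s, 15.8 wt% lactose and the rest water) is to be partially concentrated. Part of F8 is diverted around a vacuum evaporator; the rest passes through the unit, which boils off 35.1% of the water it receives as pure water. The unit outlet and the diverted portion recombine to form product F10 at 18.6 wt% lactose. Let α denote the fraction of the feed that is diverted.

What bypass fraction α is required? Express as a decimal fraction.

0.491

All 616×0.158 = 97.328 g/s of lactose reaches F10, so F10 = 97.328/0.186 = 523.27 g/s and vapour = 92.731 g/s.
The evaporator receives (1−α)·616 of feed at 0.842 water and removes 0.351 of that water:
0.351×0.842×(1−α)×616 = 92.731
(1−α) = 92.731/182.05 = 0.5094;  α = 0.4906.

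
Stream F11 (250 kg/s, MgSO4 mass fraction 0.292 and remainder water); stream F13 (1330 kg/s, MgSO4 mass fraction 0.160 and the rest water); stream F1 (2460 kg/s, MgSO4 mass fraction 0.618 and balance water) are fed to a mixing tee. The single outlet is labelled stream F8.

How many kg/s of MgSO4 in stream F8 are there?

1806 kg/s

MgSO4 out = MgSO4 in = 250×0.292 + 1330×0.160 + 2460×0.618 = 1806.1 kg/s.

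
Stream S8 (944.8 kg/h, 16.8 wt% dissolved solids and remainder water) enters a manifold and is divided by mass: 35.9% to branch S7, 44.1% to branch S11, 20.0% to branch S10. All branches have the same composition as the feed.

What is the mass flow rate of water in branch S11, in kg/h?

Branch S11 total = 0.441×944.8 = 416.66 kg/h.
water in S11 = 0.832×416.66 = 346.66 kg/h.

346.7 kg/h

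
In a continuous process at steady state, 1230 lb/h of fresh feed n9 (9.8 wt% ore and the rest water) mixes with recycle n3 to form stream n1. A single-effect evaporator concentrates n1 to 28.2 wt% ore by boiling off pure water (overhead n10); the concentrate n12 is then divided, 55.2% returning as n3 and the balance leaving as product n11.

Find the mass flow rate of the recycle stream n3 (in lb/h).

526.7 lb/h

Overall ore balance (none leaves overhead): ore in fresh feed = ore in product, i.e. 1230×0.098 = (1−0.552)·n12·0.282.
n12 = 120.54/(0.282×0.448) = 954.12 lb/h.
Recycle n3 = 0.552×954.12 = 526.68 lb/h.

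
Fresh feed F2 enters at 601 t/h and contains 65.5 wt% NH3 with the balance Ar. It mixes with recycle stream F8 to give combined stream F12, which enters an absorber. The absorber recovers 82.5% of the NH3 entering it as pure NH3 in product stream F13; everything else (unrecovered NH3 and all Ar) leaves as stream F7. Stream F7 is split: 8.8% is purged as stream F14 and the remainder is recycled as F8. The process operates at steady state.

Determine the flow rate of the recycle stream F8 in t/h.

Ar enters only via F2 and leaves only via the purge: 601×0.345 = 0.088×(Ar in F7), and the absorber passes all Ar, so Ar in F12 = Ar in F7 = 2356.2 t/h.
NH3 in F12: m_A = 601×0.655 + (1−0.088)·(1−0.825)·m_A, so m_A = 393.66/0.8404 = 468.41 t/h.
F7 = (1−0.825)×468.41 + 2356.2 = 2438.2 t/h.
Recycle F8 = (1−0.088)×2438.2 = 2223.6 t/h.

2224 t/h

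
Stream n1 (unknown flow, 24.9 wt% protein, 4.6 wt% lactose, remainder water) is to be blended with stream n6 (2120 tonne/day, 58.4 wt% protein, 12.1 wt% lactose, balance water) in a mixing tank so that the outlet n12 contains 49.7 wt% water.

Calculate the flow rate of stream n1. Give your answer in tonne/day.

Let n1 be the unknown flow. Total out = 2120 + n1.
water balance: 625.4 + 0.705·n1 = 0.497·(2120 + n1)
(0.705 − 0.497)·n1 = 0.497×2120 − 625.4 = 428.24
n1 = 428.24 / 0.208 = 2058.8 tonne/day

2059 tonne/day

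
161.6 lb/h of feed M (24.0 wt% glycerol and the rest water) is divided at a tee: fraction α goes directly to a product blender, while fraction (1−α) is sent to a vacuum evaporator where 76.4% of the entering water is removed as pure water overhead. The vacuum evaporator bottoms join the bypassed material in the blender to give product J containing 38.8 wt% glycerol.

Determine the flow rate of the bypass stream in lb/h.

55.44 lb/h

All 161.6×0.240 = 38.784 lb/h of glycerol reaches J, so J = 38.784/0.388 = 99.959 lb/h and vapour = 61.641 lb/h.
The evaporator receives (1−α)·161.6 of feed at 0.760 water and removes 0.764 of that water:
0.764×0.760×(1−α)×161.6 = 61.641
(1−α) = 61.641/93.831 = 0.6569;  α = 0.3431.
Bypass flow = 0.3431×161.6 = 55.439 lb/h.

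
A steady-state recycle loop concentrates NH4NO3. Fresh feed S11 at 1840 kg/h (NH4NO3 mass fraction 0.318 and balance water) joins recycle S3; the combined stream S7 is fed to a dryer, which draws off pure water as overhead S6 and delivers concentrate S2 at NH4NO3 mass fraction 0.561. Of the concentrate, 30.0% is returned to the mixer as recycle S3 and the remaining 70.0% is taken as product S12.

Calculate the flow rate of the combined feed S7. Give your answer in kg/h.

Overall NH4NO3 balance (none leaves overhead): NH4NO3 in fresh feed = NH4NO3 in product, i.e. 1840×0.318 = (1−0.300)·S2·0.561.
S2 = 585.12/(0.561×0.700) = 1490 kg/h.
Recycle S3 = 0.300×1490 = 447 kg/h.
Combined feed S7 = 1840 + 447 = 2287 kg/h.

2287 kg/h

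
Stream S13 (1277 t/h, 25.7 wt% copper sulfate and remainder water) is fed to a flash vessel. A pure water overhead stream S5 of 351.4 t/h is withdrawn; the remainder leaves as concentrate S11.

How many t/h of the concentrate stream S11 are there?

Concentrate = 1277 − 351.4 = 925.6 t/h.

925.6 t/h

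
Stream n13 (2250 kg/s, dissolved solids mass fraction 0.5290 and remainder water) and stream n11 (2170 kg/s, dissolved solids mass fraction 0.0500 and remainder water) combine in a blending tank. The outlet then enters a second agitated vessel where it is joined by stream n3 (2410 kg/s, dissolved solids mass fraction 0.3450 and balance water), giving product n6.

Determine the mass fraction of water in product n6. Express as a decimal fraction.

Overall, product flow = 6830 kg/s.
water in = 2250×0.471 + 2170×0.950 + 2410×0.655 = 4699.8 kg/s.
water fraction in n6 = 0.6881.

0.6881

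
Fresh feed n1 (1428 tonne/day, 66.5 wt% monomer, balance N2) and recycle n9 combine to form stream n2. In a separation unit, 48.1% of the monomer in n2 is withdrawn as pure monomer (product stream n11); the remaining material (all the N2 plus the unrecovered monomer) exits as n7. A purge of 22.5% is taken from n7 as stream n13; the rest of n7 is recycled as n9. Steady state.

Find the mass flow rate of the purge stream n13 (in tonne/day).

663.9 tonne/day

N2 enters only via n1 and leaves only via the purge: 1428×0.335 = 0.225×(N2 in n7), and the separation unit passes all N2, so N2 in n2 = N2 in n7 = 2126.1 tonne/day.
monomer in n2: m_A = 1428×0.665 + (1−0.225)·(1−0.481)·m_A, so m_A = 949.62/0.5978 = 1588.6 tonne/day.
n7 = (1−0.481)×1588.6 + 2126.1 = 2950.6 tonne/day.
Purge n13 = 0.225×2950.6 = 663.89 tonne/day.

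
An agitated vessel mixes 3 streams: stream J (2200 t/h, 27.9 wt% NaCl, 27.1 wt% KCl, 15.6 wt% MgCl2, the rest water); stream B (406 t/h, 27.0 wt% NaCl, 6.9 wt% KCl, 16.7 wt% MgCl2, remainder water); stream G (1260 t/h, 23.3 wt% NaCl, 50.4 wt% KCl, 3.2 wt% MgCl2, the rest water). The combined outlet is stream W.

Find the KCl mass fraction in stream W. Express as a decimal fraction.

Total flow out = 2200 + 406 + 1260 = 3866 t/h.
KCl in = 2200×0.271 + 406×0.069 + 1260×0.504 = 1259.3 t/h.
KCl mass fraction in W = 1259.3/3866 = 0.3257.

0.3257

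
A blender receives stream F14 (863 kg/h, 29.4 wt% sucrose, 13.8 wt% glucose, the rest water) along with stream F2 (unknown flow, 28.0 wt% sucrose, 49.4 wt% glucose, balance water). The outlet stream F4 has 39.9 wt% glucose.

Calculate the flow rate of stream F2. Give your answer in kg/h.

2371 kg/h

Let F2 be the unknown flow. Total out = 863 + F2.
glucose balance: 119.09 + 0.494·F2 = 0.399·(863 + F2)
(0.494 − 0.399)·F2 = 0.399×863 − 119.09 = 225.24
F2 = 225.24 / 0.095 = 2371 kg/h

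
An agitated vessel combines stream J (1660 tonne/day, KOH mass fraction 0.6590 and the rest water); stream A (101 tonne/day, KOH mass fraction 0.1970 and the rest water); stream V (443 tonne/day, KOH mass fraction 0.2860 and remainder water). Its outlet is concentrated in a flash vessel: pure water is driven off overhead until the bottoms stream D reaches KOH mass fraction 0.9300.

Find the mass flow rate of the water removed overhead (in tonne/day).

KOH entering = 1660×0.659 + 101×0.197 + 443×0.286 = 1240.5 tonne/day.
All KOH reports to D, so D = 1240.5/0.930 = 1333.9 tonne/day.
Total feed = 2204 tonne/day; overhead = 2204 − 1333.9 = 870.09 tonne/day.

870.1 tonne/day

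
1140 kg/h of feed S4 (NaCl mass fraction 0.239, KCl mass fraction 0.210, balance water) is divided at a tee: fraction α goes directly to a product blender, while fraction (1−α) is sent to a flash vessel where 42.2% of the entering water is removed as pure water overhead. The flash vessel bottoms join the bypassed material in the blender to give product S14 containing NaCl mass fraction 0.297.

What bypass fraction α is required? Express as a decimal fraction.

All 1140×0.239 = 272.46 kg/h of NaCl reaches S14, so S14 = 272.46/0.297 = 917.37 kg/h and vapour = 222.63 kg/h.
The evaporator receives (1−α)·1140 of feed at 0.551 water and removes 0.422 of that water:
0.422×0.551×(1−α)×1140 = 222.63
(1−α) = 222.63/265.08 = 0.8399;  α = 0.1601.

0.160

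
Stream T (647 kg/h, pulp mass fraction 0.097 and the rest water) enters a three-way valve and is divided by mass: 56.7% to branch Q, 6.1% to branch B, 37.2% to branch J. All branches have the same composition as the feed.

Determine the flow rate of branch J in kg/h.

Branch J flow = 0.372×647 = 240.68 kg/h.

240.7 kg/h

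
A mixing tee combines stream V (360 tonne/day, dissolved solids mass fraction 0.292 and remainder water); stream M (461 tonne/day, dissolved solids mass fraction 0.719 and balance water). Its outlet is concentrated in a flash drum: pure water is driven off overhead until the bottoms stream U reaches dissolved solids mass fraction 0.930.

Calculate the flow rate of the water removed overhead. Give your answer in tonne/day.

dissolved solids entering = 360×0.292 + 461×0.719 = 436.58 tonne/day.
All dissolved solids reports to U, so U = 436.58/0.930 = 469.44 tonne/day.
Total feed = 821 tonne/day; overhead = 821 − 469.44 = 351.56 tonne/day.

351.6 tonne/day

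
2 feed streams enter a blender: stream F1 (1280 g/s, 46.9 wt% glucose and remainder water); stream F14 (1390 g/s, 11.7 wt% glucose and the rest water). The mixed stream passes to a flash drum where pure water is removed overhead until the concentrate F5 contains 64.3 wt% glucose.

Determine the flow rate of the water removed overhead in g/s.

glucose entering = 1280×0.469 + 1390×0.117 = 762.95 g/s.
All glucose reports to F5, so F5 = 762.95/0.643 = 1186.5 g/s.
Total feed = 2670 g/s; overhead = 2670 − 1186.5 = 1483.5 g/s.

1483 g/s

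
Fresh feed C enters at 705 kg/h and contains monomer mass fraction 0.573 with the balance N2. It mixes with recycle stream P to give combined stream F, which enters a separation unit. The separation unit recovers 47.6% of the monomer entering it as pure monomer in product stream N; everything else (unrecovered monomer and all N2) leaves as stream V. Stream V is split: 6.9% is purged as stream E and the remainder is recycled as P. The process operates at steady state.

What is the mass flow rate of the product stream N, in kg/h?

monomer in F: m_A = 705×0.573 + (1−0.069)·(1−0.476)·m_A, so m_A = 403.96/0.5122 = 788.75 kg/h.
Product N = 0.476×788.75 = 375.45 kg/h.

375.4 kg/h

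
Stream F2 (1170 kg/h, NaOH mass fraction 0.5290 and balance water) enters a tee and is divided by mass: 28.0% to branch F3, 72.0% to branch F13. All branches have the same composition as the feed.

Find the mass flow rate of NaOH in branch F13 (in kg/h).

Branch F13 total = 0.720×1170 = 842.4 kg/h.
NaOH in F13 = 0.529×842.4 = 445.63 kg/h.

445.6 kg/h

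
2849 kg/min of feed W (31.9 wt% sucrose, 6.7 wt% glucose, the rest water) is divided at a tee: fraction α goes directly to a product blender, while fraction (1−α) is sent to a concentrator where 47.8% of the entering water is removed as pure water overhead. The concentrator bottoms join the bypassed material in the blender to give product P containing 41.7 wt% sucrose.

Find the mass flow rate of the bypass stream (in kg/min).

567.7 kg/min

All 2849×0.319 = 908.83 kg/min of sucrose reaches P, so P = 908.83/0.417 = 2179.5 kg/min and vapour = 669.55 kg/min.
The evaporator receives (1−α)·2849 of feed at 0.614 water and removes 0.478 of that water:
0.478×0.614×(1−α)×2849 = 669.55
(1−α) = 669.55/836.16 = 0.8007;  α = 0.1993.
Bypass flow = 0.1993×2849 = 567.68 kg/min.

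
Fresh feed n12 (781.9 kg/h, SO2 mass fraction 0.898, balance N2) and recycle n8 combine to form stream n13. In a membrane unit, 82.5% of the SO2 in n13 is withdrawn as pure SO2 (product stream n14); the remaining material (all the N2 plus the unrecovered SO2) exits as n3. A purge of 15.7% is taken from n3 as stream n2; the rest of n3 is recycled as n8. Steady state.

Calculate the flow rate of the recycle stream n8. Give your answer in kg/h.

N2 enters only via n12 and leaves only via the purge: 781.9×0.102 = 0.157×(N2 in n3), and the membrane unit passes all N2, so N2 in n13 = N2 in n3 = 507.99 kg/h.
SO2 in n13: m_A = 781.9×0.898 + (1−0.157)·(1−0.825)·m_A, so m_A = 702.15/0.8525 = 823.66 kg/h.
n3 = (1−0.825)×823.66 + 507.99 = 652.13 kg/h.
Recycle n8 = (1−0.157)×652.13 = 549.74 kg/h.

549.7 kg/h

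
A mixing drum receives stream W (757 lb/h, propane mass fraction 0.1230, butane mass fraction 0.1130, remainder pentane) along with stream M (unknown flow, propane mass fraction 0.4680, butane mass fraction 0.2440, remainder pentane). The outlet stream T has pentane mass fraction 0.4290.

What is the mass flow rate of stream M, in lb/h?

Let M be the unknown flow. Total out = 757 + M.
pentane balance: 578.35 + 0.288·M = 0.429·(757 + M)
(0.288 − 0.429)·M = 0.429×757 − 578.35 = -253.59
M = -253.59 / -0.141 = 1798.5 lb/h

1799 lb/h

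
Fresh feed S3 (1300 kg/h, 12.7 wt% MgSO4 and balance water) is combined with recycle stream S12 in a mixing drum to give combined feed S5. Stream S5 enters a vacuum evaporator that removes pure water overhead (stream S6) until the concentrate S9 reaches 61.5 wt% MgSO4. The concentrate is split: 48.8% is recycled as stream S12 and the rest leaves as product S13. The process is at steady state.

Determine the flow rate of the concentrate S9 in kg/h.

Overall MgSO4 balance (none leaves overhead): MgSO4 in fresh feed = MgSO4 in product, i.e. 1300×0.127 = (1−0.488)·S9·0.615.
S9 = 165.1/(0.615×0.512) = 524.33 kg/h.

524.3 kg/h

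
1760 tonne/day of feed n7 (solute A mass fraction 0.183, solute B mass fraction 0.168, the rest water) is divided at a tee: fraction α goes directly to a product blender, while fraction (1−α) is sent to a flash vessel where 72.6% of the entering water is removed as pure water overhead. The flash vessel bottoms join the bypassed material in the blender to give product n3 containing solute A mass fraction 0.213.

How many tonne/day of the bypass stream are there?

1234 tonne/day

All 1760×0.183 = 322.08 tonne/day of solute A reaches n3, so n3 = 322.08/0.213 = 1512.1 tonne/day and vapour = 247.89 tonne/day.
The evaporator receives (1−α)·1760 of feed at 0.649 water and removes 0.726 of that water:
0.726×0.649×(1−α)×1760 = 247.89
(1−α) = 247.89/829.27 = 0.2989;  α = 0.7011.
Bypass flow = 0.7011×1760 = 1233.9 tonne/day.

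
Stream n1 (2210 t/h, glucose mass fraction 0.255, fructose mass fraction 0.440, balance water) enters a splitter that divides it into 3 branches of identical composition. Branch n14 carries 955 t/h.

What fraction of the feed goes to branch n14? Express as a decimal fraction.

Fraction to n14 = 955/2210 = 0.4321.

0.432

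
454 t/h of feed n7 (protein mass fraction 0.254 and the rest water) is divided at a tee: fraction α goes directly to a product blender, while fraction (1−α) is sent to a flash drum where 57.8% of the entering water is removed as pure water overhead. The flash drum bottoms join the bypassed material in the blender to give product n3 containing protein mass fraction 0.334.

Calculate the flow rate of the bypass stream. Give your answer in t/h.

All 454×0.254 = 115.32 t/h of protein reaches n3, so n3 = 115.32/0.334 = 345.26 t/h and vapour = 108.74 t/h.
The evaporator receives (1−α)·454 of feed at 0.746 water and removes 0.578 of that water:
0.578×0.746×(1−α)×454 = 108.74
(1−α) = 108.74/195.76 = 0.5555;  α = 0.4445.
Bypass flow = 0.4445×454 = 201.81 t/h.

201.8 t/h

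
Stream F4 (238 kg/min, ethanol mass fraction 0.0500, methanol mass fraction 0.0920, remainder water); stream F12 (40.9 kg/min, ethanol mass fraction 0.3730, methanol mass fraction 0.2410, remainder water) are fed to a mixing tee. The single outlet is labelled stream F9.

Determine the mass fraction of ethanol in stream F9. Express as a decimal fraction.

Total flow out = 238 + 40.9 = 278.9 kg/min.
ethanol in = 238×0.050 + 40.9×0.373 = 27.156 kg/min.
ethanol mass fraction in F9 = 27.156/278.9 = 0.0974.

0.0974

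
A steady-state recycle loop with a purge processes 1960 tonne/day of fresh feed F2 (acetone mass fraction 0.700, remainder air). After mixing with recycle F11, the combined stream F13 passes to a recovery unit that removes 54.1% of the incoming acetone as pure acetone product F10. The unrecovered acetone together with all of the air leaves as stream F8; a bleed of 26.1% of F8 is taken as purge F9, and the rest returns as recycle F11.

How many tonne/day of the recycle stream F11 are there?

air enters only via F2 and leaves only via the purge: 1960×0.300 = 0.261×(air in F8), and the recovery unit passes all air, so air in F13 = air in F8 = 2252.9 tonne/day.
acetone in F13: m_A = 1960×0.700 + (1−0.261)·(1−0.541)·m_A, so m_A = 1372/0.6608 = 2076.3 tonne/day.
F8 = (1−0.541)×2076.3 + 2252.9 = 3205.9 tonne/day.
Recycle F11 = (1−0.261)×3205.9 = 2369.1 tonne/day.

2369 tonne/day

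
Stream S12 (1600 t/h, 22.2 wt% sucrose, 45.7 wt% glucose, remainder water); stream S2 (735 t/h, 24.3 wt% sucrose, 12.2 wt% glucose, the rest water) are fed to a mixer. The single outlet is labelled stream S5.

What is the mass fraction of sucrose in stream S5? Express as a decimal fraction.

0.2286

Total flow out = 1600 + 735 = 2335 t/h.
sucrose in = 1600×0.222 + 735×0.243 = 533.8 t/h.
sucrose mass fraction in S5 = 533.8/2335 = 0.2286.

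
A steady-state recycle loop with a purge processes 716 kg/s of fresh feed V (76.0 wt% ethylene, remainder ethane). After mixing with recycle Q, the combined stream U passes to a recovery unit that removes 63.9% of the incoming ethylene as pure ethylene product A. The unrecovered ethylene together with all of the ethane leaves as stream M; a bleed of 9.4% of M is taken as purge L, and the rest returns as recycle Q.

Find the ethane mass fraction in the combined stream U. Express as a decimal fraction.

0.6933

ethane enters only via V and leaves only via the purge: 716×0.240 = 0.094×(ethane in M), and the recovery unit passes all ethane, so ethane in U = ethane in M = 1828.1 kg/s.
ethylene in U: m_A = 716×0.760 + (1−0.094)·(1−0.639)·m_A, so m_A = 544.16/0.6729 = 808.64 kg/s.
U = 808.64 + 1828.1 = 2636.7 kg/s.
ethane fraction in U = 1828.1/2636.7 = 0.6933.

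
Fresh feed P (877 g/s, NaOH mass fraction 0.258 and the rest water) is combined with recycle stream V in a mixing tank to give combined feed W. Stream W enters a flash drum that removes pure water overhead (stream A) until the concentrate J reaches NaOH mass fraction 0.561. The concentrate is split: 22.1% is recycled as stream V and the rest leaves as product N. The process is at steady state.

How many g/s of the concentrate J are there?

517.7 g/s

Overall NaOH balance (none leaves overhead): NaOH in fresh feed = NaOH in product, i.e. 877×0.258 = (1−0.221)·J·0.561.
J = 226.27/(0.561×0.779) = 517.75 g/s.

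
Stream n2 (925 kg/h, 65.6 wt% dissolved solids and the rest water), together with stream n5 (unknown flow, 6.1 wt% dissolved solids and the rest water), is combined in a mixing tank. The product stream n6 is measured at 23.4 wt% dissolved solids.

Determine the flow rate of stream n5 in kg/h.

2256 kg/h

Let n5 be the unknown flow. Total out = 925 + n5.
dissolved solids balance: 606.8 + 0.061·n5 = 0.234·(925 + n5)
(0.061 − 0.234)·n5 = 0.234×925 − 606.8 = -390.35
n5 = -390.35 / -0.173 = 2256.4 kg/h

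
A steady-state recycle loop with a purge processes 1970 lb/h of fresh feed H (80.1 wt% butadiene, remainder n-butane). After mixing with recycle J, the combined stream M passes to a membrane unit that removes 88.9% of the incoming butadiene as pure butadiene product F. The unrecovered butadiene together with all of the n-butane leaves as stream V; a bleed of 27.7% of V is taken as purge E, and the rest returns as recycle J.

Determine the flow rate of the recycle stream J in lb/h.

n-butane enters only via H and leaves only via the purge: 1970×0.199 = 0.277×(n-butane in V), and the membrane unit passes all n-butane, so n-butane in M = n-butane in V = 1415.3 lb/h.
butadiene in M: m_A = 1970×0.801 + (1−0.277)·(1−0.889)·m_A, so m_A = 1578/0.9197 = 1715.7 lb/h.
V = (1−0.889)×1715.7 + 1415.3 = 1605.7 lb/h.
Recycle J = (1−0.277)×1605.7 = 1160.9 lb/h.

1161 lb/h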